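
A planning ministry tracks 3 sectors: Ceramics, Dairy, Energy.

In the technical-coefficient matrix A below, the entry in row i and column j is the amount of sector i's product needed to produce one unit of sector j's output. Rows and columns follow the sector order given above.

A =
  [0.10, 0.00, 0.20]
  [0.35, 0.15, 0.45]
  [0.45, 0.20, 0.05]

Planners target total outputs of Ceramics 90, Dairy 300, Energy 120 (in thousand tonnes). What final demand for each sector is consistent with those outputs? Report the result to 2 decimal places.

d_1 = 57.00, d_2 = 169.50, d_3 = 13.50

I − A =
  [   0.90     0.00    -0.20]
  [  -0.35     0.85    -0.45]
  [  -0.45    -0.20     0.95]
d = (I − A) x:
  d_1 = (+0.90)·90 + (+0.00)·300 + (-0.20)·120 = 57.00
  d_2 = (-0.35)·90 + (+0.85)·300 + (-0.45)·120 = 169.50
  d_3 = (-0.45)·90 + (-0.20)·300 + (+0.95)·120 = 13.50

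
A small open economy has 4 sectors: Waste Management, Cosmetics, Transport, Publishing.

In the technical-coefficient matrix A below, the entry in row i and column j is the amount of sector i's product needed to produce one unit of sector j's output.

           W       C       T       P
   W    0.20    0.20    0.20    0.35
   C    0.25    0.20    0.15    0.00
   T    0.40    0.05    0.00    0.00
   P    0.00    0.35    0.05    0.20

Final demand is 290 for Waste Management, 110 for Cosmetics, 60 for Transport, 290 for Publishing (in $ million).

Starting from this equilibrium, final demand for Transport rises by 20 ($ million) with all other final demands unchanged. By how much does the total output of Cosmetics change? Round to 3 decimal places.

I − A =
  [   0.80    -0.20    -0.20    -0.35]
  [  -0.25     0.80    -0.15     0.00]
  [  -0.40    -0.05     1.00     0.00]
  [   0.00    -0.35    -0.05     0.80]
Compute the cofactors C_ij = (−1)^(i+j)·(3×3 minor ij) of I−A; the adjugate is their transpose:
adj(I−A) = Cᵀ =
  [ 0.634000   0.291375   0.184375   0.277375]
  [ 0.248000   0.569000   0.140375   0.108500]
  [ 0.266000   0.145000   0.441375   0.116375]
  [ 0.125125   0.258000   0.089000   0.505500]
det(I−A) = Σ_j (I−A)_1j·C_1j = (0.80)(0.634000) + (-0.20)(0.248000) + (-0.20)(0.266000) + (-0.35)(0.125125) = 0.36060625
(I − A)⁻¹ = adj(I−A) / det(I−A) ≈
  [   1.7582     0.8080     0.5113     0.7692]
  [   0.6877     1.5779     0.3893     0.3009]
  [   0.7376     0.4021     1.2240     0.3227]
  [   0.3470     0.7155     0.2468     1.4018]
Δx = (I − A)⁻¹ Δd with Δd having +20 in the Transport component and 0 elsewhere.
So Δx_C = L_CT · (+20), where L_CT = adj(I−A)_CT / det(I−A) = 0.140375 / 0.36060625.
Δx_C = 0.140375 × (+20) / 0.36060625 = 2.8075 / 0.36060625 ≈ 7.786.

Δx_C = 7.786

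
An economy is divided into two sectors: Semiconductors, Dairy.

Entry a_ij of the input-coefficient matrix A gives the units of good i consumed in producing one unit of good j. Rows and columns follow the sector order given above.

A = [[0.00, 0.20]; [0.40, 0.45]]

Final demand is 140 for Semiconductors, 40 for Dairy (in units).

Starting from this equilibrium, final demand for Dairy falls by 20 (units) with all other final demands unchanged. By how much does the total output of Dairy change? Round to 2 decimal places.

Δx_2 = -42.55

I − A =
  [   1.00    -0.20]
  [  -0.40     0.55]
det(I−A) = (1.00)(0.55) − (-0.20)(-0.40) = 0.4700
adj(I−A) = [[0.55, 0.20], [0.40, 1.00]]
(I − A)⁻¹ = adj(I−A) / det(I−A) ≈
  [   1.1702     0.4255]
  [   0.8511     2.1277]
Δx = (I − A)⁻¹ Δd with Δd having -20 in the Dairy component and 0 elsewhere.
So Δx_2 = L_22 · (-20), where L_22 = adj(I−A)_22 / det(I−A) = 1.00 / 0.4700.
Δx_2 = 1.00 × (-20) / 0.4700 = -20.00 / 0.4700 ≈ -42.55.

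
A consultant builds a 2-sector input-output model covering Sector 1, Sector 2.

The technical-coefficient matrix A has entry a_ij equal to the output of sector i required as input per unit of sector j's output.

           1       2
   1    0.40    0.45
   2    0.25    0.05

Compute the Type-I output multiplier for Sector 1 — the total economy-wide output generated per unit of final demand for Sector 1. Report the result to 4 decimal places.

I − A =
  [   0.60    -0.45]
  [  -0.25     0.95]
det(I−A) = (0.60)(0.95) − (-0.45)(-0.25) = 0.4575
adj(I−A) = [[0.95, 0.45], [0.25, 0.60]]
(I − A)⁻¹ = adj(I−A) / det(I−A) ≈
  [   2.07650     0.98361]
  [   0.54645     1.31148]
The output multiplier for sector j is the column-j sum of the Leontief inverse (I − A)⁻¹ = adj(I−A) / det(I−A).
Column 1 of adj(I−A): (0.95, 0.25); det(I−A) = 0.4575.
m_1 = (0.95 + 0.25) / 0.4575 = 1.20 / 0.4575 ≈ 2.6230.

m_1 = 2.6230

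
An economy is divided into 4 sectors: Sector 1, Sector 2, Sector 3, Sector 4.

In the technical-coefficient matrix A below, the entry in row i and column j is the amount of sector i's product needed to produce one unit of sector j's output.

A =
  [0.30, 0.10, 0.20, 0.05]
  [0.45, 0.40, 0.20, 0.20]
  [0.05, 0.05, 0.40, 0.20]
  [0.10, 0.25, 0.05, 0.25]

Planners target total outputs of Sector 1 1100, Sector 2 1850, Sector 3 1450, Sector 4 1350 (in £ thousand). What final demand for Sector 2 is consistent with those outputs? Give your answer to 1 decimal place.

I − A =
  [   0.70    -0.10    -0.20    -0.05]
  [  -0.45     0.60    -0.20    -0.20]
  [  -0.05    -0.05     0.60    -0.20]
  [  -0.10    -0.25    -0.05     0.75]
d = (I − A) x:
  d_1 = (+0.70)·1100 + (-0.10)·1850 + (-0.20)·1450 + (-0.05)·1350 = 227.5
  d_2 = (-0.45)·1100 + (+0.60)·1850 + (-0.20)·1450 + (-0.20)·1350 = 55.0
  d_3 = (-0.05)·1100 + (-0.05)·1850 + (+0.60)·1450 + (-0.20)·1350 = 452.5
  d_4 = (-0.10)·1100 + (-0.25)·1850 + (-0.05)·1450 + (+0.75)·1350 = 367.5

d_2 = 55.0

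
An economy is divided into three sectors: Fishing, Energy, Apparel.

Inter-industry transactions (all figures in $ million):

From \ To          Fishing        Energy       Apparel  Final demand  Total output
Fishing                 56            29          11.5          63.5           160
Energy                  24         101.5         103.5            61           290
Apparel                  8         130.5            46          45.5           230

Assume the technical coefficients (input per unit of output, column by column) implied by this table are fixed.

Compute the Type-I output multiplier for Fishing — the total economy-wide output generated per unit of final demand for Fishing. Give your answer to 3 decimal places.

m_F = 2.993

Technical coefficients a_ij = z_ij / X_j:
  a_FF = 56/160 = 0.35, a_EF = 24/160 = 0.15, a_AF = 8/160 = 0.05
  a_FE = 29/290 = 0.10, a_EE = 101.5/290 = 0.35, a_AE = 130.5/290 = 0.45
  a_FA = 11.5/230 = 0.05, a_EA = 103.5/230 = 0.45, a_AA = 46/230 = 0.20
I − A =
  [   0.65    -0.10    -0.05]
  [  -0.15     0.65    -0.45]
  [  -0.05    -0.45     0.80]
Cofactors of I−A, C_ij = (−1)^(i+j)·(minor ij) (rows/columns in the sector order above):
  C_11 = (0.65)(0.80) − (-0.45)(-0.45) = 0.3175
  C_12 = −[(-0.15)(0.80) − (-0.45)(-0.05)] = 0.1425
  C_13 = (-0.15)(-0.45) − (0.65)(-0.05) = 0.1000
  C_21 = −[(-0.10)(0.80) − (-0.05)(-0.45)] = 0.1025
  C_22 = (0.65)(0.80) − (-0.05)(-0.05) = 0.5175
  C_23 = −[(0.65)(-0.45) − (-0.10)(-0.05)] = 0.2975
  C_31 = (-0.10)(-0.45) − (-0.05)(0.65) = 0.0775
  C_32 = −[(0.65)(-0.45) − (-0.05)(-0.15)] = 0.3000
  C_33 = (0.65)(0.65) − (-0.10)(-0.15) = 0.4075
det(I−A) = Σ_j (I−A)_1j·C_1j = (0.65)(0.3175) + (-0.10)(0.1425) + (-0.05)(0.1000) = 0.187125
adj(I−A) = Cᵀ =
  [ 0.3175   0.1025   0.0775]
  [ 0.1425   0.5175   0.3000]
  [ 0.1000   0.2975   0.4075]
(I − A)⁻¹ = adj(I−A) / det(I−A) ≈
  [   1.6967     0.5478     0.4142]
  [   0.7615     2.7655     1.6032]
  [   0.5344     1.5898     2.1777]
The output multiplier for sector j is the column-j sum of the Leontief inverse (I − A)⁻¹ = adj(I−A) / det(I−A).
Column F of adj(I−A): (0.3175, 0.1425, 0.1000); det(I−A) = 0.187125.
m_F = (0.3175 + 0.1425 + 0.1000) / 0.187125 = 0.56 / 0.187125 ≈ 2.993.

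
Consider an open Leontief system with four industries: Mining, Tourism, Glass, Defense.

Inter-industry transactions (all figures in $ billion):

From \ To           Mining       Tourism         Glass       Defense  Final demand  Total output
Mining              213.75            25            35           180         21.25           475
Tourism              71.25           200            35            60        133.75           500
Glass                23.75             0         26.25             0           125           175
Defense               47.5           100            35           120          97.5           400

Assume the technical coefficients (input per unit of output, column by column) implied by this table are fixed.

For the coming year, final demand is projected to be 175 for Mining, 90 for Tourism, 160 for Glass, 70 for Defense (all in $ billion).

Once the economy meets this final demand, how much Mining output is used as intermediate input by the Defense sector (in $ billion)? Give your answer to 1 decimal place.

Technical coefficients a_ij = z_ij / X_j:
  a_MM = 213.75/475 = 0.45, a_TM = 71.25/475 = 0.15, a_GM = 23.75/475 = 0.05, a_DM = 47.5/475 = 0.10
  a_MT = 25/500 = 0.05, a_TT = 200/500 = 0.40, a_GT = 0/500 = 0.00, a_DT = 100/500 = 0.20
  a_MG = 35/175 = 0.20, a_TG = 35/175 = 0.20, a_GG = 26.25/175 = 0.15, a_DG = 35/175 = 0.20
  a_MD = 180/400 = 0.45, a_TD = 60/400 = 0.15, a_GD = 0/400 = 0.00, a_DD = 120/400 = 0.30
I − A =
  [   0.55    -0.05    -0.20    -0.45]
  [  -0.15     0.60    -0.20    -0.15]
  [  -0.05     0.00     0.85     0.00]
  [  -0.10    -0.20    -0.20     0.70]
Compute the cofactors C_ij = (−1)^(i+j)·(3×3 minor ij) of I−A; the adjugate is their transpose:
adj(I−A) = Cᵀ =
  [ 0.331500   0.106250   0.158500   0.235875]
  [ 0.110500   0.277500   0.122000   0.130500]
  [ 0.019500   0.006250   0.168000   0.013875]
  [ 0.084500   0.096250   0.105500   0.267625]
det(I−A) = Σ_j (I−A)_1j·C_1j = (0.55)(0.331500) + (-0.05)(0.110500) + (-0.20)(0.019500) + (-0.45)(0.084500) = 0.134875
(I − A)⁻¹ = adj(I−A) / det(I−A) ≈
  [   2.4578     0.7878     1.1752     1.7488]
  [   0.8193     2.0575     0.9045     0.9676]
  [   0.1446     0.0463     1.2456     0.1029]
  [   0.6265     0.7136     0.7822     1.9842]
First solve x = (I − A)⁻¹ d = adj(I−A)·d / det(I−A); in particular x_D = (0.084500·175 + 0.096250·90 + 0.105500·160 + 0.267625·70) / 0.134875 = 59.06375 / 0.134875 ≈ 437.915.
Intermediate flow from M to D: z_MD = a_MD · x_D = 0.45 × 59.06375 / 0.134875 = 26.5786875 / 0.134875 ≈ 197.1.

z_MD = 197.1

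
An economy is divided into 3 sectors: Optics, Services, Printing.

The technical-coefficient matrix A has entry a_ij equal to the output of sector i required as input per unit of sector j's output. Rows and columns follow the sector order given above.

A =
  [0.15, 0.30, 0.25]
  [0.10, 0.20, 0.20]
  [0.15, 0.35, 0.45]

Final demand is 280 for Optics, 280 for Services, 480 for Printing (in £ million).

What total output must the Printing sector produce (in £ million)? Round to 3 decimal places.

x_P = 1803.397

I − A =
  [   0.85    -0.30    -0.25]
  [  -0.10     0.80    -0.20]
  [  -0.15    -0.35     0.55]
Cofactors of I−A, C_ij = (−1)^(i+j)·(minor ij) (rows/columns in the sector order above):
  C_11 = (0.80)(0.55) − (-0.20)(-0.35) = 0.3700
  C_12 = −[(-0.10)(0.55) − (-0.20)(-0.15)] = 0.0850
  C_13 = (-0.10)(-0.35) − (0.80)(-0.15) = 0.1550
  C_21 = −[(-0.30)(0.55) − (-0.25)(-0.35)] = 0.2525
  C_22 = (0.85)(0.55) − (-0.25)(-0.15) = 0.4300
  C_23 = −[(0.85)(-0.35) − (-0.30)(-0.15)] = 0.3425
  C_31 = (-0.30)(-0.20) − (-0.25)(0.80) = 0.2600
  C_32 = −[(0.85)(-0.20) − (-0.25)(-0.10)] = 0.1950
  C_33 = (0.85)(0.80) − (-0.30)(-0.10) = 0.6500
det(I−A) = Σ_j (I−A)_1j·C_1j = (0.85)(0.3700) + (-0.30)(0.0850) + (-0.25)(0.1550) = 0.25025
adj(I−A) = Cᵀ =
  [ 0.3700   0.2525   0.2600]
  [ 0.0850   0.4300   0.1950]
  [ 0.1550   0.3425   0.6500]
(I − A)⁻¹ = adj(I−A) / det(I−A) ≈
  [   1.4785     1.0090     1.0390]
  [   0.3397     1.7183     0.7792]
  [   0.6194     1.3686     2.5974]
x = (I − A)⁻¹ d = adj(I−A)·d / det(I−A), with det(I−A) = 0.25025:
  x_O = (0.3700·280 + 0.2525·280 + 0.2600·480) / 0.25025 = 299.10 / 0.25025 ≈ 1195.205
  x_S = (0.0850·280 + 0.4300·280 + 0.1950·480) / 0.25025 = 237.80 / 0.25025 ≈ 950.250
  x_P = (0.1550·280 + 0.3425·280 + 0.6500·480) / 0.25025 = 451.30 / 0.25025 ≈ 1803.397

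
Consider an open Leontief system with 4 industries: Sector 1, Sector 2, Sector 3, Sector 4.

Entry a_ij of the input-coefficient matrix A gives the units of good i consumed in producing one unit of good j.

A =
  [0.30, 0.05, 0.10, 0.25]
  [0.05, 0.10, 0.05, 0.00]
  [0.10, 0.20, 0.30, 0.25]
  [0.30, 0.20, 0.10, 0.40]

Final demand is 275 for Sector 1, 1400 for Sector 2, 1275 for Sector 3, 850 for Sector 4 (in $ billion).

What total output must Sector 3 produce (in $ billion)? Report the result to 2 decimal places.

I − A =
  [   0.70    -0.05    -0.10    -0.25]
  [  -0.05     0.90    -0.05     0.00]
  [  -0.10    -0.20     0.70    -0.25]
  [  -0.30    -0.20    -0.10     0.60]
Compute the cofactors C_ij = (−1)^(i+j)·(3×3 minor ij) of I−A; the adjugate is their transpose:
adj(I−A) = Cᵀ =
  [ 0.347000   0.076750   0.080500   0.178125]
  [ 0.026500   0.208000   0.021500   0.020000]
  [ 0.130000   0.115750   0.306500   0.181875]
  [ 0.204000   0.127000   0.098500   0.422000]
det(I−A) = Σ_j (I−A)_1j·C_1j = (0.70)(0.347000) + (-0.05)(0.026500) + (-0.10)(0.130000) + (-0.25)(0.204000) = 0.177575
(I − A)⁻¹ = adj(I−A) / det(I−A) ≈
  [   1.9541     0.4322     0.4533     1.0031]
  [   0.1492     1.1713     0.1211     0.1126]
  [   0.7321     0.6518     1.7260     1.0242]
  [   1.1488     0.7152     0.5547     2.3765]
x = (I − A)⁻¹ d = adj(I−A)·d / det(I−A), with det(I−A) = 0.177575:
  x_1 = (0.347000·275 + 0.076750·1400 + 0.080500·1275 + 0.178125·850) / 0.177575 = 456.91875 / 0.177575 ≈ 2573.10
  x_2 = (0.026500·275 + 0.208000·1400 + 0.021500·1275 + 0.020000·850) / 0.177575 = 342.90 / 0.177575 ≈ 1931.02
  x_3 = (0.130000·275 + 0.115750·1400 + 0.306500·1275 + 0.181875·850) / 0.177575 = 743.18125 / 0.177575 ≈ 4185.17
  x_4 = (0.204000·275 + 0.127000·1400 + 0.098500·1275 + 0.422000·850) / 0.177575 = 718.1875 / 0.177575 ≈ 4044.42

x_3 = 4185.17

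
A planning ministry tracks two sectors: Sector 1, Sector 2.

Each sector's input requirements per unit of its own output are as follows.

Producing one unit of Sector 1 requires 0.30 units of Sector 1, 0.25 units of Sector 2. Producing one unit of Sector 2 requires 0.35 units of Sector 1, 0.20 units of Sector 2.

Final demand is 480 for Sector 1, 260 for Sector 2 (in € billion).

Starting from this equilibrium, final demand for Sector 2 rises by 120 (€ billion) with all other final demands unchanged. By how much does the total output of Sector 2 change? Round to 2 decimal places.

Δx_2 = 177.78

I − A =
  [   0.70    -0.35]
  [  -0.25     0.80]
det(I−A) = (0.70)(0.80) − (-0.35)(-0.25) = 0.4725
adj(I−A) = [[0.80, 0.35], [0.25, 0.70]]
(I − A)⁻¹ = adj(I−A) / det(I−A) ≈
  [   1.6931     0.7407]
  [   0.5291     1.4815]
Δx = (I − A)⁻¹ Δd with Δd having +120 in the Sector 2 component and 0 elsewhere.
So Δx_2 = L_22 · (+120), where L_22 = adj(I−A)_22 / det(I−A) = 0.70 / 0.4725.
Δx_2 = 0.70 × (+120) / 0.4725 = 84.00 / 0.4725 ≈ 177.78.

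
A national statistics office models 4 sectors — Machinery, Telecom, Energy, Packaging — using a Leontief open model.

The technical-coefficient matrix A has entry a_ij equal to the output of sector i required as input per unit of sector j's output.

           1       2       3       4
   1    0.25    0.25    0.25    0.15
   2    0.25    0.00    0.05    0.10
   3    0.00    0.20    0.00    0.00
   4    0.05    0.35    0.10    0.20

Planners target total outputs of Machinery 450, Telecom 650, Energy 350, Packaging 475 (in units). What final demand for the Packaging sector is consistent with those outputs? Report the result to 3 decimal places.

I − A =
  [   0.75    -0.25    -0.25    -0.15]
  [  -0.25     1.00    -0.05    -0.10]
  [   0.00    -0.20     1.00     0.00]
  [  -0.05    -0.35    -0.10     0.80]
d = (I − A) x:
  d_1 = (+0.75)·450 + (-0.25)·650 + (-0.25)·350 + (-0.15)·475 = 16.250
  d_2 = (-0.25)·450 + (+1.00)·650 + (-0.05)·350 + (-0.10)·475 = 472.500
  d_3 = (+0.00)·450 + (-0.20)·650 + (+1.00)·350 + (+0.00)·475 = 220.000
  d_4 = (-0.05)·450 + (-0.35)·650 + (-0.10)·350 + (+0.80)·475 = 95.000

d_4 = 95.000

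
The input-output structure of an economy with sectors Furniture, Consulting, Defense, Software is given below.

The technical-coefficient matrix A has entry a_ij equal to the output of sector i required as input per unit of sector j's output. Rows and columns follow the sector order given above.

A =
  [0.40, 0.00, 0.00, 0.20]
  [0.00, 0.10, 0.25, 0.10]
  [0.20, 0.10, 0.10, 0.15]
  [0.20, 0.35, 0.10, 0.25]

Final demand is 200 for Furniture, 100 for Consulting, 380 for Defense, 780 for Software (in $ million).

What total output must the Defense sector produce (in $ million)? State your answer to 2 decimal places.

x_D = 960.45

I − A =
  [   0.60     0.00     0.00    -0.20]
  [   0.00     0.90    -0.25    -0.10]
  [  -0.20    -0.10     0.90    -0.15]
  [  -0.20    -0.35    -0.10     0.75]
Compute the cofactors C_ij = (−1)^(i+j)·(3×3 minor ij) of I−A; the adjugate is their transpose:
adj(I−A) = Cᵀ =
  [ 0.529625   0.065000   0.035500   0.157000]
  [ 0.065000   0.356000   0.108500   0.086500]
  [ 0.157000   0.086500   0.348000   0.123000]
  [ 0.192500   0.195000   0.106500   0.471000]
det(I−A) = Σ_j (I−A)_1j·C_1j = (0.60)(0.529625) + (0.00)(0.065000) + (0.00)(0.157000) + (-0.20)(0.192500) = 0.279275
(I − A)⁻¹ = adj(I−A) / det(I−A) ≈
  [   1.8964     0.2327     0.1271     0.5622]
  [   0.2327     1.2747     0.3885     0.3097]
  [   0.5622     0.3097     1.2461     0.4404]
  [   0.6893     0.6982     0.3813     1.6865]
x = (I − A)⁻¹ d = adj(I−A)·d / det(I−A), with det(I−A) = 0.279275:
  x_F = (0.529625·200 + 0.065000·100 + 0.035500·380 + 0.157000·780) / 0.279275 = 248.375 / 0.279275 ≈ 889.36
  x_C = (0.065000·200 + 0.356000·100 + 0.108500·380 + 0.086500·780) / 0.279275 = 157.30 / 0.279275 ≈ 563.24
  x_D = (0.157000·200 + 0.086500·100 + 0.348000·380 + 0.123000·780) / 0.279275 = 268.23 / 0.279275 ≈ 960.45
  x_S = (0.192500·200 + 0.195000·100 + 0.106500·380 + 0.471000·780) / 0.279275 = 465.85 / 0.279275 ≈ 1668.07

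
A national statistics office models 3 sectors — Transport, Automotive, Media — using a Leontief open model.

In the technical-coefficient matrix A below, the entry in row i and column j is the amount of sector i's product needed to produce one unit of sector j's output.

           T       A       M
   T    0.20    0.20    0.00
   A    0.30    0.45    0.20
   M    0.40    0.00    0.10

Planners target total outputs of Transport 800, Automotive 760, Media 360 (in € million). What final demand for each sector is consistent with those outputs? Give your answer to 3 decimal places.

I − A =
  [   0.80    -0.20     0.00]
  [  -0.30     0.55    -0.20]
  [  -0.40     0.00     0.90]
d = (I − A) x:
  d_T = (+0.80)·800 + (-0.20)·760 + (+0.00)·360 = 488.000
  d_A = (-0.30)·800 + (+0.55)·760 + (-0.20)·360 = 106.000
  d_M = (-0.40)·800 + (+0.00)·760 + (+0.90)·360 = 4.000

d_T = 488.000, d_A = 106.000, d_M = 4.000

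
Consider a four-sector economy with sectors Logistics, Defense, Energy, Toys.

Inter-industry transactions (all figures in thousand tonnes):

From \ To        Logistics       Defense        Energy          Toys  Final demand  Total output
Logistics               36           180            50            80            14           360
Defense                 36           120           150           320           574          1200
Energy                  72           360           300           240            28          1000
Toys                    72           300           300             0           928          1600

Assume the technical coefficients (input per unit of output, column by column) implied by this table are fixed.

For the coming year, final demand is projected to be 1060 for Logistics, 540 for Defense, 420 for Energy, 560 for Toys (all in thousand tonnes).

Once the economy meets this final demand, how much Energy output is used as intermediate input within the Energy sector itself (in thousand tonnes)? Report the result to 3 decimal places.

Technical coefficients a_ij = z_ij / X_j:
  a_LL = 36/360 = 0.10, a_DL = 36/360 = 0.10, a_EL = 72/360 = 0.20, a_TL = 72/360 = 0.20
  a_LD = 180/1200 = 0.15, a_DD = 120/1200 = 0.10, a_ED = 360/1200 = 0.30, a_TD = 300/1200 = 0.25
  a_LE = 50/1000 = 0.05, a_DE = 150/1000 = 0.15, a_EE = 300/1000 = 0.30, a_TE = 300/1000 = 0.30
  a_LT = 80/1600 = 0.05, a_DT = 320/1600 = 0.20, a_ET = 240/1600 = 0.15, a_TT = 0/1600 = 0.00
I − A =
  [   0.90    -0.15    -0.05    -0.05]
  [  -0.10     0.90    -0.15    -0.20]
  [  -0.20    -0.30     0.70    -0.15]
  [  -0.20    -0.25    -0.30     1.00]
Compute the cofactors C_ij = (−1)^(i+j)·(3×3 minor ij) of I−A; the adjugate is their transpose:
adj(I−A) = Cᵀ =
  [ 0.485875   0.128375   0.089375   0.063375]
  [ 0.140000   0.568000   0.196000   0.150000]
  [ 0.242750   0.337750   0.733750   0.189750]
  [ 0.205000   0.269000   0.287000   0.501000]
det(I−A) = Σ_j (I−A)_1j·C_1j = (0.90)(0.485875) + (-0.15)(0.140000) + (-0.05)(0.242750) + (-0.05)(0.205000) = 0.3939
(I − A)⁻¹ = adj(I−A) / det(I−A) ≈
  [   1.2335     0.3259     0.2269     0.1609]
  [   0.3554     1.4420     0.4976     0.3808]
  [   0.6163     0.8575     1.8628     0.4817]
  [   0.5204     0.6829     0.7286     1.2719]
First solve x = (I − A)⁻¹ d = adj(I−A)·d / det(I−A); in particular x_E = (0.242750·1060 + 0.337750·540 + 0.733750·420 + 0.189750·560) / 0.3939 = 854.135 / 0.3939 ≈ 2168.40569.
Intermediate flow from E to E: z_EE = a_EE · x_E = 0.30 × 854.135 / 0.3939 = 256.2405 / 0.3939 ≈ 650.522.

z_EE = 650.522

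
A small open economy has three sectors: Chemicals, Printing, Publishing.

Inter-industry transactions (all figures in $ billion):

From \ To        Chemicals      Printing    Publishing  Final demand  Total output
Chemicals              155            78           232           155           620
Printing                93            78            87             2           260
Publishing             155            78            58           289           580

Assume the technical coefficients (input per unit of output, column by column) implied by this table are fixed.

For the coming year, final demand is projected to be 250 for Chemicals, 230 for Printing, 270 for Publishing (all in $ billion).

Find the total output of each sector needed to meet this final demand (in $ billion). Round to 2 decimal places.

x_1 = 1082.61, x_2 = 742.31, x_3 = 848.16

Technical coefficients a_ij = z_ij / X_j:
  a_11 = 155/620 = 0.25, a_21 = 93/620 = 0.15, a_31 = 155/620 = 0.25
  a_12 = 78/260 = 0.30, a_22 = 78/260 = 0.30, a_32 = 78/260 = 0.30
  a_13 = 232/580 = 0.40, a_23 = 87/580 = 0.15, a_33 = 58/580 = 0.10
I − A =
  [   0.75    -0.30    -0.40]
  [  -0.15     0.70    -0.15]
  [  -0.25    -0.30     0.90]
Cofactors of I−A, C_ij = (−1)^(i+j)·(minor ij) (rows/columns in the sector order above):
  C_11 = (0.70)(0.90) − (-0.15)(-0.30) = 0.5850
  C_12 = −[(-0.15)(0.90) − (-0.15)(-0.25)] = 0.1725
  C_13 = (-0.15)(-0.30) − (0.70)(-0.25) = 0.2200
  C_21 = −[(-0.30)(0.90) − (-0.40)(-0.30)] = 0.3900
  C_22 = (0.75)(0.90) − (-0.40)(-0.25) = 0.5750
  C_23 = −[(0.75)(-0.30) − (-0.30)(-0.25)] = 0.3000
  C_31 = (-0.30)(-0.15) − (-0.40)(0.70) = 0.3250
  C_32 = −[(0.75)(-0.15) − (-0.40)(-0.15)] = 0.1725
  C_33 = (0.75)(0.70) − (-0.30)(-0.15) = 0.4800
det(I−A) = Σ_j (I−A)_1j·C_1j = (0.75)(0.5850) + (-0.30)(0.1725) + (-0.40)(0.2200) = 0.2990
adj(I−A) = Cᵀ =
  [ 0.5850   0.3900   0.3250]
  [ 0.1725   0.5750   0.1725]
  [ 0.2200   0.3000   0.4800]
(I − A)⁻¹ = adj(I−A) / det(I−A) ≈
  [   1.9565     1.3043     1.0870]
  [   0.5769     1.9231     0.5769]
  [   0.7358     1.0033     1.6054]
x = (I − A)⁻¹ d = adj(I−A)·d / det(I−A), with det(I−A) = 0.2990:
  x_1 = (0.5850·250 + 0.3900·230 + 0.3250·270) / 0.2990 = 323.70 / 0.2990 ≈ 1082.61
  x_2 = (0.1725·250 + 0.5750·230 + 0.1725·270) / 0.2990 = 221.95 / 0.2990 ≈ 742.31
  x_3 = (0.2200·250 + 0.3000·230 + 0.4800·270) / 0.2990 = 253.60 / 0.2990 ≈ 848.16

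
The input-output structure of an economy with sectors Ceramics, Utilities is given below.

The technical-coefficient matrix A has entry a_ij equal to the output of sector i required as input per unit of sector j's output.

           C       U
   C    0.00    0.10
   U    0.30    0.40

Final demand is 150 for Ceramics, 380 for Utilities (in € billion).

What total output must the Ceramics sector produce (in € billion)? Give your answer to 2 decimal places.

I − A =
  [   1.00    -0.10]
  [  -0.30     0.60]
det(I−A) = (1.00)(0.60) − (-0.10)(-0.30) = 0.5700
adj(I−A) = [[0.60, 0.10], [0.30, 1.00]]
(I − A)⁻¹ = adj(I−A) / det(I−A) ≈
  [   1.0526     0.1754]
  [   0.5263     1.7544]
x = (I − A)⁻¹ d = adj(I−A)·d / det(I−A), with det(I−A) = 0.5700:
  x_C = (0.60·150 + 0.10·380) / 0.5700 = 128.00 / 0.5700 ≈ 224.56
  x_U = (0.30·150 + 1.00·380) / 0.5700 = 425.00 / 0.5700 ≈ 745.61

x_C = 224.56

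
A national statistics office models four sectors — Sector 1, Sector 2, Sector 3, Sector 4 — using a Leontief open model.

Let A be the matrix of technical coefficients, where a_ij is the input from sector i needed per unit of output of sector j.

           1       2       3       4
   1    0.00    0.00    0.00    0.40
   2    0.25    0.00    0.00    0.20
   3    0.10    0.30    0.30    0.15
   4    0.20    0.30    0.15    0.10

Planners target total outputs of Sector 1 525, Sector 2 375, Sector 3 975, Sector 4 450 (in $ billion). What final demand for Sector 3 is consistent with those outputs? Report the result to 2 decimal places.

I − A =
  [   1.00     0.00     0.00    -0.40]
  [  -0.25     1.00     0.00    -0.20]
  [  -0.10    -0.30     0.70    -0.15]
  [  -0.20    -0.30    -0.15     0.90]
d = (I − A) x:
  d_1 = (+1.00)·525 + (+0.00)·375 + (+0.00)·975 + (-0.40)·450 = 345.00
  d_2 = (-0.25)·525 + (+1.00)·375 + (+0.00)·975 + (-0.20)·450 = 153.75
  d_3 = (-0.10)·525 + (-0.30)·375 + (+0.70)·975 + (-0.15)·450 = 450.00
  d_4 = (-0.20)·525 + (-0.30)·375 + (-0.15)·975 + (+0.90)·450 = 41.25

d_3 = 450.00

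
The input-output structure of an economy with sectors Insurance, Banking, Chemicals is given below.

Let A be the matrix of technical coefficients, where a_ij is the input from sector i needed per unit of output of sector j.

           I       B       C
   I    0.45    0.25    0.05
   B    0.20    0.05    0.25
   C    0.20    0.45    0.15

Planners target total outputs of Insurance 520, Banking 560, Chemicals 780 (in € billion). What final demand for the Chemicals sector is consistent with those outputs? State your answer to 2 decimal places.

I − A =
  [   0.55    -0.25    -0.05]
  [  -0.20     0.95    -0.25]
  [  -0.20    -0.45     0.85]
d = (I − A) x:
  d_I = (+0.55)·520 + (-0.25)·560 + (-0.05)·780 = 107.00
  d_B = (-0.20)·520 + (+0.95)·560 + (-0.25)·780 = 233.00
  d_C = (-0.20)·520 + (-0.45)·560 + (+0.85)·780 = 307.00

d_C = 307.00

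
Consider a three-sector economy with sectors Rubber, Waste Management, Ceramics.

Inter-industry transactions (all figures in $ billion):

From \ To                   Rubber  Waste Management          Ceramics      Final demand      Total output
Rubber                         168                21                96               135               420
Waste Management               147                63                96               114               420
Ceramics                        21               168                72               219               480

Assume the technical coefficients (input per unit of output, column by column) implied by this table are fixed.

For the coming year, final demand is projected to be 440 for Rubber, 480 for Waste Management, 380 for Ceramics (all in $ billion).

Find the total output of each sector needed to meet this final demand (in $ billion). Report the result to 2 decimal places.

x_1 = 1228.62, x_2 = 1341.33, x_3 = 1150.54

Technical coefficients a_ij = z_ij / X_j:
  a_11 = 168/420 = 0.40, a_21 = 147/420 = 0.35, a_31 = 21/420 = 0.05
  a_12 = 21/420 = 0.05, a_22 = 63/420 = 0.15, a_32 = 168/420 = 0.40
  a_13 = 96/480 = 0.20, a_23 = 96/480 = 0.20, a_33 = 72/480 = 0.15
I − A =
  [   0.60    -0.05    -0.20]
  [  -0.35     0.85    -0.20]
  [  -0.05    -0.40     0.85]
Cofactors of I−A, C_ij = (−1)^(i+j)·(minor ij) (rows/columns in the sector order above):
  C_11 = (0.85)(0.85) − (-0.20)(-0.40) = 0.6425
  C_12 = −[(-0.35)(0.85) − (-0.20)(-0.05)] = 0.3075
  C_13 = (-0.35)(-0.40) − (0.85)(-0.05) = 0.1825
  C_21 = −[(-0.05)(0.85) − (-0.20)(-0.40)] = 0.1225
  C_22 = (0.60)(0.85) − (-0.20)(-0.05) = 0.5000
  C_23 = −[(0.60)(-0.40) − (-0.05)(-0.05)] = 0.2425
  C_31 = (-0.05)(-0.20) − (-0.20)(0.85) = 0.1800
  C_32 = −[(0.60)(-0.20) − (-0.20)(-0.35)] = 0.1900
  C_33 = (0.60)(0.85) − (-0.05)(-0.35) = 0.4925
det(I−A) = Σ_j (I−A)_1j·C_1j = (0.60)(0.6425) + (-0.05)(0.3075) + (-0.20)(0.1825) = 0.333625
adj(I−A) = Cᵀ =
  [ 0.6425   0.1225   0.1800]
  [ 0.3075   0.5000   0.1900]
  [ 0.1825   0.2425   0.4925]
(I − A)⁻¹ = adj(I−A) / det(I−A) ≈
  [   1.9258     0.3672     0.5395]
  [   0.9217     1.4987     0.5695]
  [   0.5470     0.7269     1.4762]
x = (I − A)⁻¹ d = adj(I−A)·d / det(I−A), with det(I−A) = 0.333625:
  x_1 = (0.6425·440 + 0.1225·480 + 0.1800·380) / 0.333625 = 409.90 / 0.333625 ≈ 1228.62
  x_2 = (0.3075·440 + 0.5000·480 + 0.1900·380) / 0.333625 = 447.50 / 0.333625 ≈ 1341.33
  x_3 = (0.1825·440 + 0.2425·480 + 0.4925·380) / 0.333625 = 383.85 / 0.333625 ≈ 1150.54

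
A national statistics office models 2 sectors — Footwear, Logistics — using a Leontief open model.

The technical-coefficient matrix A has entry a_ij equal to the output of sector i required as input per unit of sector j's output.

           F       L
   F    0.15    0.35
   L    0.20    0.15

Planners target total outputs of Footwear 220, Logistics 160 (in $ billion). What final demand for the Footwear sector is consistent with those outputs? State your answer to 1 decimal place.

I − A =
  [   0.85    -0.35]
  [  -0.20     0.85]
d = (I − A) x:
  d_F = (+0.85)·220 + (-0.35)·160 = 131.0
  d_L = (-0.20)·220 + (+0.85)·160 = 92.0

d_F = 131.0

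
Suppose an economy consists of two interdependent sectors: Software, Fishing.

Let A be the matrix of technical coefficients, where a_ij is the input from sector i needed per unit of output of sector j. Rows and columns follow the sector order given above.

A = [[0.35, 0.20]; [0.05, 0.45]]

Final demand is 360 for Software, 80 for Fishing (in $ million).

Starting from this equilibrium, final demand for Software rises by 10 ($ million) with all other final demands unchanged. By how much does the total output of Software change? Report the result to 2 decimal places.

I − A =
  [   0.65    -0.20]
  [  -0.05     0.55]
det(I−A) = (0.65)(0.55) − (-0.20)(-0.05) = 0.3475
adj(I−A) = [[0.55, 0.20], [0.05, 0.65]]
(I − A)⁻¹ = adj(I−A) / det(I−A) ≈
  [   1.5827     0.5755]
  [   0.1439     1.8705]
Δx = (I − A)⁻¹ Δd with Δd having +10 in the Software component and 0 elsewhere.
So Δx_1 = L_11 · (+10), where L_11 = adj(I−A)_11 / det(I−A) = 0.55 / 0.3475.
Δx_1 = 0.55 × (+10) / 0.3475 = 5.50 / 0.3475 ≈ 15.83.

Δx_1 = 15.83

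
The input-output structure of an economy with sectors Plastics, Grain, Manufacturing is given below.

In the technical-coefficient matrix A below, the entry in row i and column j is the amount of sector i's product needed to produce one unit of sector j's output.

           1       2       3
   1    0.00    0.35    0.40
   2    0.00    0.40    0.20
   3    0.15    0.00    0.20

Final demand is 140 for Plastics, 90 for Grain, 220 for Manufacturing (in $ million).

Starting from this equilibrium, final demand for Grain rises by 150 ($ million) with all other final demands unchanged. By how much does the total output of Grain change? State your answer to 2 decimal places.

Δx_2 = 256.06

I − A =
  [   1.00    -0.35    -0.40]
  [   0.00     0.60    -0.20]
  [  -0.15     0.00     0.80]
Cofactors of I−A, C_ij = (−1)^(i+j)·(minor ij) (rows/columns in the sector order above):
  C_11 = (0.60)(0.80) − (-0.20)(0.00) = 0.4800
  C_12 = −[(0.00)(0.80) − (-0.20)(-0.15)] = 0.0300
  C_13 = (0.00)(0.00) − (0.60)(-0.15) = 0.0900
  C_21 = −[(-0.35)(0.80) − (-0.40)(0.00)] = 0.2800
  C_22 = (1.00)(0.80) − (-0.40)(-0.15) = 0.7400
  C_23 = −[(1.00)(0.00) − (-0.35)(-0.15)] = 0.0525
  C_31 = (-0.35)(-0.20) − (-0.40)(0.60) = 0.3100
  C_32 = −[(1.00)(-0.20) − (-0.40)(0.00)] = 0.2000
  C_33 = (1.00)(0.60) − (-0.35)(0.00) = 0.6000
det(I−A) = Σ_j (I−A)_1j·C_1j = (1.00)(0.4800) + (-0.35)(0.0300) + (-0.40)(0.0900) = 0.4335
adj(I−A) = Cᵀ =
  [ 0.4800   0.2800   0.3100]
  [ 0.0300   0.7400   0.2000]
  [ 0.0900   0.0525   0.6000]
(I − A)⁻¹ = adj(I−A) / det(I−A) ≈
  [   1.1073     0.6459     0.7151]
  [   0.0692     1.7070     0.4614]
  [   0.2076     0.1211     1.3841]
Δx = (I − A)⁻¹ Δd with Δd having +150 in the Grain component and 0 elsewhere.
So Δx_2 = L_22 · (+150), where L_22 = adj(I−A)_22 / det(I−A) = 0.7400 / 0.4335.
Δx_2 = 0.7400 × (+150) / 0.4335 = 111.00 / 0.4335 ≈ 256.06.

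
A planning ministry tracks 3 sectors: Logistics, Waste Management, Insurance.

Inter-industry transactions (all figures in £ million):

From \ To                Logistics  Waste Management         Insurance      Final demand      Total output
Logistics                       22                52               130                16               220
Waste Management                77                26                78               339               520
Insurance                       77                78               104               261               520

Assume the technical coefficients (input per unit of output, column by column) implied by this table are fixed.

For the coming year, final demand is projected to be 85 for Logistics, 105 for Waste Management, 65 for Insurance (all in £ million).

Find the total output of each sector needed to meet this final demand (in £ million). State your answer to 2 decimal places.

Technical coefficients a_ij = z_ij / X_j:
  a_LL = 22/220 = 0.10, a_WL = 77/220 = 0.35, a_IL = 77/220 = 0.35
  a_LW = 52/520 = 0.10, a_WW = 26/520 = 0.05, a_IW = 78/520 = 0.15
  a_LI = 130/520 = 0.25, a_WI = 78/520 = 0.15, a_II = 104/520 = 0.20
I − A =
  [   0.90    -0.10    -0.25]
  [  -0.35     0.95    -0.15]
  [  -0.35    -0.15     0.80]
Cofactors of I−A, C_ij = (−1)^(i+j)·(minor ij) (rows/columns in the sector order above):
  C_11 = (0.95)(0.80) − (-0.15)(-0.15) = 0.7375
  C_12 = −[(-0.35)(0.80) − (-0.15)(-0.35)] = 0.3325
  C_13 = (-0.35)(-0.15) − (0.95)(-0.35) = 0.3850
  C_21 = −[(-0.10)(0.80) − (-0.25)(-0.15)] = 0.1175
  C_22 = (0.90)(0.80) − (-0.25)(-0.35) = 0.6325
  C_23 = −[(0.90)(-0.15) − (-0.10)(-0.35)] = 0.1700
  C_31 = (-0.10)(-0.15) − (-0.25)(0.95) = 0.2525
  C_32 = −[(0.90)(-0.15) − (-0.25)(-0.35)] = 0.2225
  C_33 = (0.90)(0.95) − (-0.10)(-0.35) = 0.8200
det(I−A) = Σ_j (I−A)_1j·C_1j = (0.90)(0.7375) + (-0.10)(0.3325) + (-0.25)(0.3850) = 0.53425
adj(I−A) = Cᵀ =
  [ 0.7375   0.1175   0.2525]
  [ 0.3325   0.6325   0.2225]
  [ 0.3850   0.1700   0.8200]
(I − A)⁻¹ = adj(I−A) / det(I−A) ≈
  [   1.3804     0.2199     0.4726]
  [   0.6224     1.1839     0.4165]
  [   0.7206     0.3182     1.5349]
x = (I − A)⁻¹ d = adj(I−A)·d / det(I−A), with det(I−A) = 0.53425:
  x_L = (0.7375·85 + 0.1175·105 + 0.2525·65) / 0.53425 = 91.4375 / 0.53425 ≈ 171.15
  x_W = (0.3325·85 + 0.6325·105 + 0.2225·65) / 0.53425 = 109.1375 / 0.53425 ≈ 204.28
  x_I = (0.3850·85 + 0.1700·105 + 0.8200·65) / 0.53425 = 103.875 / 0.53425 ≈ 194.43

x_L = 171.15, x_W = 204.28, x_I = 194.43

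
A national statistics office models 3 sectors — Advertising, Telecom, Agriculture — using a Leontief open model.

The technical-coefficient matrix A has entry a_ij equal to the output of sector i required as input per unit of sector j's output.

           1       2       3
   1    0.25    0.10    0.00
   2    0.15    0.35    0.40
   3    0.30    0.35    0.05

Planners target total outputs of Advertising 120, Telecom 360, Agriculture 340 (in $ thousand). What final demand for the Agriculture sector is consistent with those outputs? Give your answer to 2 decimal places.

d_3 = 161.00

I − A =
  [   0.75    -0.10     0.00]
  [  -0.15     0.65    -0.40]
  [  -0.30    -0.35     0.95]
d = (I − A) x:
  d_1 = (+0.75)·120 + (-0.10)·360 + (+0.00)·340 = 54.00
  d_2 = (-0.15)·120 + (+0.65)·360 + (-0.40)·340 = 80.00
  d_3 = (-0.30)·120 + (-0.35)·360 + (+0.95)·340 = 161.00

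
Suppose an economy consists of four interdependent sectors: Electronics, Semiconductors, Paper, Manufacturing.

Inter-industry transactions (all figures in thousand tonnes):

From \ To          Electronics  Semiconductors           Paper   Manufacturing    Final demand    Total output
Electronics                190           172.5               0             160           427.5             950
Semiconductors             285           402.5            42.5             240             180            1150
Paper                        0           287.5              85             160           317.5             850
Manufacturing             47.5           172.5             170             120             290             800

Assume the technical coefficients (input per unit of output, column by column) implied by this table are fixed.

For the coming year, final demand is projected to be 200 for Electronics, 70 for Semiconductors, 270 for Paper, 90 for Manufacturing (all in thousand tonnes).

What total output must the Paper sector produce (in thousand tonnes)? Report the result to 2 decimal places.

x_P = 515.61

Technical coefficients a_ij = z_ij / X_j:
  a_EE = 190/950 = 0.20, a_SE = 285/950 = 0.30, a_PE = 0/950 = 0.00, a_ME = 47.5/950 = 0.05
  a_ES = 172.5/1150 = 0.15, a_SS = 402.5/1150 = 0.35, a_PS = 287.5/1150 = 0.25, a_MS = 172.5/1150 = 0.15
  a_EP = 0/850 = 0.00, a_SP = 42.5/850 = 0.05, a_PP = 85/850 = 0.10, a_MP = 170/850 = 0.20
  a_EM = 160/800 = 0.20, a_SM = 240/800 = 0.30, a_PM = 160/800 = 0.20, a_MM = 120/800 = 0.15
I − A =
  [   0.80    -0.15     0.00    -0.20]
  [  -0.30     0.65    -0.05    -0.30]
  [   0.00    -0.25     0.90    -0.20]
  [  -0.05    -0.15    -0.20     0.85]
Compute the cofactors C_ij = (−1)^(i+j)·(3×3 minor ij) of I−A; the adjugate is their transpose:
adj(I−A) = Cᵀ =
  [ 0.403625   0.145750   0.042875   0.156500]
  [ 0.231500   0.571000   0.093500   0.278000]
  [ 0.083000   0.193000   0.350000   0.170000]
  [ 0.084125   0.154750   0.101375   0.417500]
det(I−A) = Σ_j (I−A)_1j·C_1j = (0.80)(0.403625) + (-0.15)(0.231500) + (0.00)(0.083000) + (-0.20)(0.084125) = 0.27135
(I − A)⁻¹ = adj(I−A) / det(I−A) ≈
  [   1.4875     0.5371     0.1580     0.5767]
  [   0.8531     2.1043     0.3446     1.0245]
  [   0.3059     0.7113     1.2898     0.6265]
  [   0.3100     0.5703     0.3736     1.5386]
x = (I − A)⁻¹ d = adj(I−A)·d / det(I−A), with det(I−A) = 0.27135:
  x_E = (0.403625·200 + 0.145750·70 + 0.042875·270 + 0.156500·90) / 0.27135 = 116.58875 / 0.27135 ≈ 429.66
  x_S = (0.231500·200 + 0.571000·70 + 0.093500·270 + 0.278000·90) / 0.27135 = 136.535 / 0.27135 ≈ 503.17
  x_P = (0.083000·200 + 0.193000·70 + 0.350000·270 + 0.170000·90) / 0.27135 = 139.91 / 0.27135 ≈ 515.61
  x_M = (0.084125·200 + 0.154750·70 + 0.101375·270 + 0.417500·90) / 0.27135 = 92.60375 / 0.27135 ≈ 341.27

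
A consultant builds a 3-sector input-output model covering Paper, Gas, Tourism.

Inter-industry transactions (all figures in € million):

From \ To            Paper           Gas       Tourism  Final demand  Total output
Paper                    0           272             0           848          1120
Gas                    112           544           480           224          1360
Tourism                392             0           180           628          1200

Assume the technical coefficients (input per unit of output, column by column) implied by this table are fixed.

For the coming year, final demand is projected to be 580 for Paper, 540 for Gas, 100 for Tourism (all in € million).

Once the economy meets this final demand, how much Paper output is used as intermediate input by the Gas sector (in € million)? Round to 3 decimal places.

z_12 = 270.753

Technical coefficients a_ij = z_ij / X_j:
  a_11 = 0/1120 = 0.00, a_21 = 112/1120 = 0.10, a_31 = 392/1120 = 0.35
  a_12 = 272/1360 = 0.20, a_22 = 544/1360 = 0.40, a_32 = 0/1360 = 0.00
  a_13 = 0/1200 = 0.00, a_23 = 480/1200 = 0.40, a_33 = 180/1200 = 0.15
I − A =
  [   1.00    -0.20     0.00]
  [  -0.10     0.60    -0.40]
  [  -0.35     0.00     0.85]
Cofactors of I−A, C_ij = (−1)^(i+j)·(minor ij) (rows/columns in the sector order above):
  C_11 = (0.60)(0.85) − (-0.40)(0.00) = 0.5100
  C_12 = −[(-0.10)(0.85) − (-0.40)(-0.35)] = 0.2250
  C_13 = (-0.10)(0.00) − (0.60)(-0.35) = 0.2100
  C_21 = −[(-0.20)(0.85) − (0.00)(0.00)] = 0.1700
  C_22 = (1.00)(0.85) − (0.00)(-0.35) = 0.8500
  C_23 = −[(1.00)(0.00) − (-0.20)(-0.35)] = 0.0700
  C_31 = (-0.20)(-0.40) − (0.00)(0.60) = 0.0800
  C_32 = −[(1.00)(-0.40) − (0.00)(-0.10)] = 0.4000
  C_33 = (1.00)(0.60) − (-0.20)(-0.10) = 0.5800
det(I−A) = Σ_j (I−A)_1j·C_1j = (1.00)(0.5100) + (-0.20)(0.2250) + (0.00)(0.2100) = 0.4650
adj(I−A) = Cᵀ =
  [ 0.5100   0.1700   0.0800]
  [ 0.2250   0.8500   0.4000]
  [ 0.2100   0.0700   0.5800]
(I − A)⁻¹ = adj(I−A) / det(I−A) ≈
  [   1.0968     0.3656     0.1720]
  [   0.4839     1.8280     0.8602]
  [   0.4516     0.1505     1.2473]
First solve x = (I − A)⁻¹ d = adj(I−A)·d / det(I−A); in particular x_2 = (0.2250·580 + 0.8500·540 + 0.4000·100) / 0.4650 = 629.50 / 0.4650 ≈ 1353.76344.
Intermediate flow from 1 to 2: z_12 = a_12 · x_2 = 0.20 × 629.50 / 0.4650 = 125.90 / 0.4650 ≈ 270.753.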